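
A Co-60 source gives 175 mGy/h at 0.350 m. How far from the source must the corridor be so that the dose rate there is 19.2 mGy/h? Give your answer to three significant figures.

1.06 m

By the inverse-square law, d₂ = d₁·√(I₁/I₂).
I₁/I₂ = 175/19.2 = 9.115, so d₂ = 0.350 × √9.115 = 1.057 m.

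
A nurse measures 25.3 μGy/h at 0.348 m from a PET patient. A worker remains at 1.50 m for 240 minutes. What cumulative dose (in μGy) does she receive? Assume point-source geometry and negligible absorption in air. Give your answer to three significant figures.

5.45 μGy

Intensity scales as (d₁/d₂)², so rate at 1.50 m:
25.3 × (0.348/1.50)² = 25.3 × 0.05382 = 1.362 μGy/h.
Dose = rate × time = 1.362 μGy/h × 4.000 h = 5.448 μGy.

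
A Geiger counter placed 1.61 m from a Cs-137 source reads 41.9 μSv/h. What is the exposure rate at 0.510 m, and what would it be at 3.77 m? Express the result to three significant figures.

418 μSv/h; 7.64 μSv/h

By the inverse-square law,
At 0.510 m: (1.61/0.510)² = 9.966, so 41.9 × 9.966 = 417.6 μSv/h
At 3.77 m: (0.510/3.77)² = 0.01830, so 417.6 × 0.01830 = 7.642 μSv/h.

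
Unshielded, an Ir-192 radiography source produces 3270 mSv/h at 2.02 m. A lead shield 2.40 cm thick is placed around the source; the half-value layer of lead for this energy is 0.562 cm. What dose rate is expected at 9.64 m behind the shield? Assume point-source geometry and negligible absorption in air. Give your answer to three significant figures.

Distance alone: 3270 × (2.02/9.64)² = 3270 × 0.04391 = 143.6 mSv/h.
Shield: 2.40/0.562 = 4.270 half-value layers → attenuation 2^(−4.270) = 0.05183.
Combined: 143.6 × 0.05183 = 7.443 mSv/h.

7.44 mSv/h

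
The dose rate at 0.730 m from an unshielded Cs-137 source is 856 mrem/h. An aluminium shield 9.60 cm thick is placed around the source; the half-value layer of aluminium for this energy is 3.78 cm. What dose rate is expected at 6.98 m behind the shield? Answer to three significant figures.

Distance alone: 856 × (0.730/6.98)² = 856 × 0.01094 = 9.365 mrem/h.
Shield: 9.60/3.78 = 2.540 half-value layers → attenuation 2^(−2.540) = 0.1719.
Combined: 9.365 × 0.1719 = 1.610 mrem/h.

1.61 mrem/h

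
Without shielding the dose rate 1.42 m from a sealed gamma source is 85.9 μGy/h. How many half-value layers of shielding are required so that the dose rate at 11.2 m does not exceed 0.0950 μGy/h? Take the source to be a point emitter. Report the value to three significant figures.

At 11.2 m, distance alone gives 85.9 × (1.42/11.2)² = 85.9 × 0.01607 = 1.380 μGy/h.
Further attenuation needed: 1.380/0.0950 = 14.53.
n = log₂(14.53) = 3.861 half-value layers.

3.86 half-value layers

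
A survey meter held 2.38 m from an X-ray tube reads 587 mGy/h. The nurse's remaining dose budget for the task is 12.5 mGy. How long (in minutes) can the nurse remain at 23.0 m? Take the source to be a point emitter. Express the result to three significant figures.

119 min

Applying the 1/r² law, rate at 23.0 m:
(2.38/23.0)² = 0.01071, so 587 × 0.01071 = 6.287 mGy/h.
Stay time = 12.5 mGy ÷ 6.287 mGy/h = 1.988 h = 119.3 min.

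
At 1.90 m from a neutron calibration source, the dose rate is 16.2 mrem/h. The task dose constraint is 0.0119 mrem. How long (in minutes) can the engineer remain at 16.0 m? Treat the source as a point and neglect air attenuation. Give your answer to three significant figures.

Since intensity falls as 1/r², rate at 16.0 m:
(1.90/16.0)² = 0.01410, so 16.2 × 0.01410 = 0.2284 mrem/h.
Stay time = 0.0119 mrem ÷ 0.2284 mrem/h = 0.05210 h = 3.126 min.

3.13 min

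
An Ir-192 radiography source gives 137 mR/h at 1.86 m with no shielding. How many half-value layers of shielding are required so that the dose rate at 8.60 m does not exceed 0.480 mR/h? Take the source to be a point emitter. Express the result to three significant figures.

At 8.60 m, distance alone gives (1.86/8.60)² = 0.04678, so 137 × 0.04678 = 6.409 mR/h.
Further attenuation needed: 6.409/0.480 = 13.35.
n = log₂(13.35) = 3.739 half-value layers.

3.74 half-value layers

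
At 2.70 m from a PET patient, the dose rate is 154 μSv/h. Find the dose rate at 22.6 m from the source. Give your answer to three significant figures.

Since intensity falls as 1/r², the rate at 22.6 m is
(2.70/22.6)² = 0.01427, so 154 × 0.01427 = 2.198 μSv/h.

2.20 μSv/h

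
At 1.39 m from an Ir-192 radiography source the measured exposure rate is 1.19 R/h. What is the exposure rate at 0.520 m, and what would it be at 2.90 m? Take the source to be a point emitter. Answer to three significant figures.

8.50 R/h; 0.273 R/h

Intensity scales as (d₁/d₂)², so
At 0.520 m: 1.19 × (1.39/0.520)² = 1.19 × 7.145 = 8.503 R/h
At 2.90 m: (0.520/2.90)² = 0.03215, so 8.503 × 0.03215 = 0.2734 R/h.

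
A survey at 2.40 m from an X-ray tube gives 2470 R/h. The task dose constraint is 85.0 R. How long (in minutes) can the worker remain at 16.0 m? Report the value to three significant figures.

91.8 min

Since intensity falls as 1/r², rate at 16.0 m:
2470 × (2.40/16.0)² = 2470 × 0.02250 = 55.57 R/h.
Stay time = 85.0 R ÷ 55.57 R/h = 1.530 h = 91.80 min.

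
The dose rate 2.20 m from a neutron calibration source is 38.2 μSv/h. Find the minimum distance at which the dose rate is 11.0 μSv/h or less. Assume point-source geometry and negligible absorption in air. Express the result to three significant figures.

Using I₁d₁² = I₂d₂², d₂ = d₁·√(I₁/I₂).
I₁/I₂ = 38.2/11.0 = 3.473, so d₂ = 2.20 × √3.473 = 4.100 m.

4.10 m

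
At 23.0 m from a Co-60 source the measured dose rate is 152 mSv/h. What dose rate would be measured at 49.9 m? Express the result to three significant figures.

Since intensity falls as 1/r², scaling from 23.0 m to 49.9 m:
152 × (23.0/49.9)² = 152 × 0.2124 = 32.28 mSv/h.

32.3 mSv/h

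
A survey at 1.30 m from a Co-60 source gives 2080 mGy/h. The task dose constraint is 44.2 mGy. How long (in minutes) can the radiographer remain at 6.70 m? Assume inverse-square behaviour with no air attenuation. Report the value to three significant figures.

33.9 min

Since intensity falls as 1/r², rate at 6.70 m:
2080 × (1.30/6.70)² = 2080 × 0.03765 = 78.31 mGy/h.
Stay time = 44.2 mGy ÷ 78.31 mGy/h = 0.5644 h = 33.86 min.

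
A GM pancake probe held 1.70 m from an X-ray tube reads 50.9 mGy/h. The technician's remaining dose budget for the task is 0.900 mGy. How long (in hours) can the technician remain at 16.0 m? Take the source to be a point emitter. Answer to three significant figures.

1.57 h

Since intensity falls as 1/r², rate at 16.0 m:
(1.70/16.0)² = 0.01129, so 50.9 × 0.01129 = 0.5747 mGy/h.
Stay time = 0.900 mGy ÷ 0.5747 mGy/h = 1.566 h.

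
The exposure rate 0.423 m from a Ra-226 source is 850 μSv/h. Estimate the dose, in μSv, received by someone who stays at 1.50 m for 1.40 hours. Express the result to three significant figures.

Applying the 1/r² law, rate at 1.50 m:
850 × (0.423/1.50)² = 850 × 0.07952 = 67.59 μSv/h.
Dose = rate × time = 67.59 μSv/h × 1.400 h = 94.63 μSv.

94.6 μSv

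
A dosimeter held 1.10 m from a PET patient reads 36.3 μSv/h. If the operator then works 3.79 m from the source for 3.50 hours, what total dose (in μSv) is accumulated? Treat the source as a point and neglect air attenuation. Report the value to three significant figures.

Using I₁d₁² = I₂d₂², rate at 3.79 m:
(1.10/3.79)² = 0.08424, so 36.3 × 0.08424 = 3.058 μSv/h.
Dose = rate × time = 3.058 μSv/h × 3.500 h = 10.70 μSv.

10.7 μSv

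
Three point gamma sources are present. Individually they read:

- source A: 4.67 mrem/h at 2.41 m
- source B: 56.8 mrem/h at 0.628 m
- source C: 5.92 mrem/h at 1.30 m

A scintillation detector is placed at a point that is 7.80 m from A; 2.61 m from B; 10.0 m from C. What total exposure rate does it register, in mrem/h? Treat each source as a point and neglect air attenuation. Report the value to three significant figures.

By superposition, sum each source's inverse-square contribution:
A: 4.67 × (2.41/7.80)² = 0.4458 mrem/h
B: 56.8 × (0.628/2.61)² = 3.288 mrem/h
C: 5.92 × (1.30/10.0)² = 0.1000 mrem/h
Total = 0.4458 + 3.288 + 0.1000 = 3.834 mrem/h.

3.83 mrem/h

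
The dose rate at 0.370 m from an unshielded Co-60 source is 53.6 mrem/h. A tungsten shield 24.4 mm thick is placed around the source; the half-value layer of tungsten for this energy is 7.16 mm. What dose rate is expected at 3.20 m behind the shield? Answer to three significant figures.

0.0675 mrem/h

Distance alone: 53.6 × (0.370/3.20)² = 53.6 × 0.01337 = 0.7166 mrem/h.
Shield: 24.4/7.16 = 3.408 half-value layers → attenuation 2^(−3.408) = 0.09421.
Combined: 0.7166 × 0.09421 = 0.06751 mrem/h.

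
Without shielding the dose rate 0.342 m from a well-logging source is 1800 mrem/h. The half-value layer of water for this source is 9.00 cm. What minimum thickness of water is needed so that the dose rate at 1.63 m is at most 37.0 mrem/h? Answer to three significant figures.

At 1.63 m, distance alone gives (0.342/1.63)² = 0.04402, so 1800 × 0.04402 = 79.24 mrem/h.
Further attenuation needed: 79.24/37.0 = 2.142.
n = log₂(2.142) = 1.099 half-value layers.
Thickness = 1.099 × 9.00 cm = 9.891 cm.

9.89 cm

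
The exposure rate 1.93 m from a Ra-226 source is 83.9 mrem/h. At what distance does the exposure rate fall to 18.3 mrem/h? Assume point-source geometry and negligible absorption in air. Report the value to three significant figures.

Using I₁d₁² = I₂d₂², d₂ = d₁·√(I₁/I₂).
I₁/I₂ = 83.9/18.3 = 4.585, so d₂ = 1.93 × √4.585 = 4.133 m.

4.13 m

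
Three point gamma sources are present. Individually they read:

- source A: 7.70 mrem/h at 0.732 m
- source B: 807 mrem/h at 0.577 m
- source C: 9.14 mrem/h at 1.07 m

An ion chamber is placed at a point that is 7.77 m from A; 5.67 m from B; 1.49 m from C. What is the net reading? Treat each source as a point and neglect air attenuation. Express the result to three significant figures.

By superposition, sum each source's inverse-square contribution:
A: 7.70 × (0.732/7.77)² = 0.06834 mrem/h
B: 807 × (0.577/5.67)² = 8.357 mrem/h
C: 9.14 × (1.07/1.49)² = 4.713 mrem/h
Total = 0.06834 + 8.357 + 4.713 = 13.14 mrem/h.

13.1 mrem/h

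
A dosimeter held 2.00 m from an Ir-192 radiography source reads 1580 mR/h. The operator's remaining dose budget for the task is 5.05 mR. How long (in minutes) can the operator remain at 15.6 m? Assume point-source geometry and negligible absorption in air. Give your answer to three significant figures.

11.7 min

Intensity scales as (d₁/d₂)², so rate at 15.6 m:
1580 × (2.00/15.6)² = 1580 × 0.01644 = 25.98 mR/h.
Stay time = 5.05 mR ÷ 25.98 mR/h = 0.1944 h = 11.66 min.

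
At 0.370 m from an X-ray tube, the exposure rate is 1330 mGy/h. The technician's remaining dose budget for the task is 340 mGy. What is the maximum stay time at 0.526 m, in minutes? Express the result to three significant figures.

31.0 min

Using I₁d₁² = I₂d₂², rate at 0.526 m:
(0.370/0.526)² = 0.4948, so 1330 × 0.4948 = 658.1 mGy/h.
Stay time = 340 mGy ÷ 658.1 mGy/h = 0.5166 h = 31.00 min.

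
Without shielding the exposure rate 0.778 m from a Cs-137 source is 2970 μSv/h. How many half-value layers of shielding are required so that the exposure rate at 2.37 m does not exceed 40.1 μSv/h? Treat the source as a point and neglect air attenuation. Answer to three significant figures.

At 2.37 m, distance alone gives (0.778/2.37)² = 0.1078, so 2970 × 0.1078 = 320.2 μSv/h.
Further attenuation needed: 320.2/40.1 = 7.985.
n = log₂(7.985) = 2.997 half-value layers.

3.00 half-value layers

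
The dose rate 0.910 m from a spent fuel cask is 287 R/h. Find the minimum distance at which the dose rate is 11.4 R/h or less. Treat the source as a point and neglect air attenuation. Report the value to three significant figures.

Using I₁d₁² = I₂d₂², d₂ = d₁·√(I₁/I₂).
I₁/I₂ = 287/11.4 = 25.18, so d₂ = 0.910 × √25.18 = 4.566 m.

4.57 m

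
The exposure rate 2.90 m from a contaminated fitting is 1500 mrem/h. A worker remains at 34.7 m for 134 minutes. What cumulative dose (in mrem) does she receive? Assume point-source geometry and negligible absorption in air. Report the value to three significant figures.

Intensity scales as (d₁/d₂)², so rate at 34.7 m:
(2.90/34.7)² = 0.006985, so 1500 × 0.006985 = 10.48 mrem/h.
Dose = rate × time = 10.48 mrem/h × 2.233 h = 23.40 mrem.

23.4 mrem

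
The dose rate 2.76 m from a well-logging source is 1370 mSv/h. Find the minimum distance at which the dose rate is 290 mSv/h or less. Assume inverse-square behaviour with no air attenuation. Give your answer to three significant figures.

6.00 m

Since intensity falls as 1/r², d₂ = d₁·√(I₁/I₂).
I₁/I₂ = 1370/290 = 4.724, so d₂ = 2.76 × √4.724 = 5.999 m.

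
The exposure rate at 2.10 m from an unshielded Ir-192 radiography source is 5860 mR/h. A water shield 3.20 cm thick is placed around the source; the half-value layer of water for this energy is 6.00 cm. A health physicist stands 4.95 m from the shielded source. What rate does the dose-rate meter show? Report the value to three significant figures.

Distance alone: (2.10/4.95)² = 0.1800, so 5860 × 0.1800 = 1055 mR/h.
Shield: 3.20/6.00 = 0.5333 half-value layers → attenuation 2^(−0.5333) = 0.6910.
Combined: 1055 × 0.6910 = 729.0 mR/h.

729 mR/h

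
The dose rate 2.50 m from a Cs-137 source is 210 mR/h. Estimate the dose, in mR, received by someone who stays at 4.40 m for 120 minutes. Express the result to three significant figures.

Since intensity falls as 1/r², rate at 4.40 m:
(2.50/4.40)² = 0.3228, so 210 × 0.3228 = 67.79 mR/h.
Dose = rate × time = 67.79 mR/h × 2.000 h = 135.6 mR.

136 mR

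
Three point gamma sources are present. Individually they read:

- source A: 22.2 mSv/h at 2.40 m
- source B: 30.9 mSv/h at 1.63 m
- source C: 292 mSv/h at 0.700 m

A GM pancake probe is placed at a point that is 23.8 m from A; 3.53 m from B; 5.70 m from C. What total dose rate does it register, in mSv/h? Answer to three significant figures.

By superposition, sum each source's inverse-square contribution:
A: 22.2 × (2.40/23.8)² = 0.2257 mSv/h
B: 30.9 × (1.63/3.53)² = 6.588 mSv/h
C: 292 × (0.700/5.70)² = 4.404 mSv/h
Total = 0.2257 + 6.588 + 4.404 = 11.22 mSv/h.

11.2 mSv/h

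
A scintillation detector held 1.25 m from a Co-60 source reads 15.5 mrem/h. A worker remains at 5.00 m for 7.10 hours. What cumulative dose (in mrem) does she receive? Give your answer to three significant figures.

6.88 mrem

Using I₁d₁² = I₂d₂², rate at 5.00 m:
(1.25/5.00)² = 0.06250, so 15.5 × 0.06250 = 0.9688 mrem/h.
Dose = rate × time = 0.9688 mrem/h × 7.100 h = 6.878 mrem.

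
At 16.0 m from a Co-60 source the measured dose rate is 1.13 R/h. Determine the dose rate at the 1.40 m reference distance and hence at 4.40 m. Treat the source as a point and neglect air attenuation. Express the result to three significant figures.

148 R/h; 14.9 R/h

Using I₁d₁² = I₂d₂²,
At 1.40 m: 1.13 × (16.0/1.40)² = 1.13 × 130.6 = 147.6 R/h
At 4.40 m: (1.40/4.40)² = 0.1012, so 147.6 × 0.1012 = 14.94 R/h.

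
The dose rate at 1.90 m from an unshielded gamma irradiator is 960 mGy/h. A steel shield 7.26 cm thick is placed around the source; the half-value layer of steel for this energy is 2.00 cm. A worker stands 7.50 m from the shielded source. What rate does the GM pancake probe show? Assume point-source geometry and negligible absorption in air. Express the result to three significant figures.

Distance alone: (1.90/7.50)² = 0.06418, so 960 × 0.06418 = 61.61 mGy/h.
Shield: 7.26/2.00 = 3.630 half-value layers → attenuation 2^(−3.630) = 0.08077.
Combined: 61.61 × 0.08077 = 4.976 mGy/h.

4.98 mGy/h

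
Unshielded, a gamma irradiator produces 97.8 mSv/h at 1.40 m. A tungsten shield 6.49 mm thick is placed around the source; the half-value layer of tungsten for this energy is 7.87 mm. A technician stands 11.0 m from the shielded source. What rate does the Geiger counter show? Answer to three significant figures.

Distance alone: 97.8 × (1.40/11.0)² = 97.8 × 0.01620 = 1.584 mSv/h.
Shield: 6.49/7.87 = 0.8247 half-value layers → attenuation 2^(−0.8247) = 0.5646.
Combined: 1.584 × 0.5646 = 0.8943 mSv/h.

0.894 mSv/h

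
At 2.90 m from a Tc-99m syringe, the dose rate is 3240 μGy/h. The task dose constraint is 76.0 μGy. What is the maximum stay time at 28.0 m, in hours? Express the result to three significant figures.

Intensity scales as (d₁/d₂)², so rate at 28.0 m:
(2.90/28.0)² = 0.01073, so 3240 × 0.01073 = 34.77 μGy/h.
Stay time = 76.0 μGy ÷ 34.77 μGy/h = 2.186 h.

2.19 h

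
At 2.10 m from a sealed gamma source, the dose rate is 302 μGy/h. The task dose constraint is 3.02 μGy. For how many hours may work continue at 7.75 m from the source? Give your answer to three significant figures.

Using I₁d₁² = I₂d₂², rate at 7.75 m:
(2.10/7.75)² = 0.07342, so 302 × 0.07342 = 22.17 μGy/h.
Stay time = 3.02 μGy ÷ 22.17 μGy/h = 0.1362 h.

0.136 h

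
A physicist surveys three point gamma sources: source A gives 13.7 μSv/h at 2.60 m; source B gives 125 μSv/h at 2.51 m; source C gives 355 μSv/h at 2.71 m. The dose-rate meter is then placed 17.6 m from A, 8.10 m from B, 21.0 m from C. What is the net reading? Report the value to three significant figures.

18.2 μSv/h

Each source contributes Iᵢ·(dᵢ/rᵢ)²; contributions add.
A: 13.7 × (2.60/17.6)² = 0.2990 μSv/h
B: 125 × (2.51/8.10)² = 12.00 μSv/h
C: 355 × (2.71/21.0)² = 5.912 μSv/h
Total = 0.2990 + 12.00 + 5.912 = 18.21 μSv/h.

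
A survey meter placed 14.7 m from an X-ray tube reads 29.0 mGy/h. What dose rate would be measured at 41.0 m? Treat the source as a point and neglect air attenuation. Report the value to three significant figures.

3.73 mGy/h

Applying the 1/r² law, scaling from 14.7 m to 41.0 m:
29.0 × (14.7/41.0)² = 29.0 × 0.1285 = 3.727 mGy/h.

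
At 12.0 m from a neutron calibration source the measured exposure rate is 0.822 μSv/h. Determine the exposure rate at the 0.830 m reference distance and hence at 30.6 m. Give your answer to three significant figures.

172 μSv/h; 0.126 μSv/h

By the inverse-square law,
At 0.830 m: (12.0/0.830)² = 209.0, so 0.822 × 209.0 = 171.8 μSv/h
At 30.6 m: 171.8 × (0.830/30.6)² = 171.8 × 0.0007357 = 0.1264 μSv/h.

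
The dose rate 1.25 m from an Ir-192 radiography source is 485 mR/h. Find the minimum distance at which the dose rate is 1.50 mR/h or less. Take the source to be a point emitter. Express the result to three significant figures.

22.5 m

Intensity scales as (d₁/d₂)², so d₂ = d₁·√(I₁/I₂).
I₁/I₂ = 485/1.50 = 323.3, so d₂ = 1.25 × √323.3 = 22.48 m.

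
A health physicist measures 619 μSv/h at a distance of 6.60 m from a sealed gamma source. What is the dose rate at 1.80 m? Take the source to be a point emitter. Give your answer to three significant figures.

8320 μSv/h

Since intensity falls as 1/r², the rate at 1.80 m is
(6.60/1.80)² = 13.44, so 619 × 13.44 = 8319 μSv/h.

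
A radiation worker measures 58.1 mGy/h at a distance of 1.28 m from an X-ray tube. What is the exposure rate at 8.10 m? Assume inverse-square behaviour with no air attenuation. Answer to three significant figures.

Applying the 1/r² law, the rate at 8.10 m is
(1.28/8.10)² = 0.02497, so 58.1 × 0.02497 = 1.451 mGy/h.

1.45 mGy/h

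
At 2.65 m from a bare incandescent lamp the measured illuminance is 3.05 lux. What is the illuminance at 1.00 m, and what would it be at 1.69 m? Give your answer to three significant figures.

21.4 lux; 7.50 lux

Using I₁d₁² = I₂d₂²,
At 1.00 m: (2.65/1.00)² = 7.022, so 3.05 × 7.022 = 21.42 lux
At 1.69 m: (1.00/1.69)² = 0.3501, so 21.42 × 0.3501 = 7.499 lux.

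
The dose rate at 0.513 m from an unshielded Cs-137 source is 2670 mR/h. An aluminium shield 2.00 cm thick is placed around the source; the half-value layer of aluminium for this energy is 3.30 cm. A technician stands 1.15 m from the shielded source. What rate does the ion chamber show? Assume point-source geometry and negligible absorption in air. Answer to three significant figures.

349 mR/h

Distance alone: (0.513/1.15)² = 0.1990, so 2670 × 0.1990 = 531.3 mR/h.
Shield: 2.00/3.30 = 0.6061 half-value layers → attenuation 2^(−0.6061) = 0.6570.
Combined: 531.3 × 0.6570 = 349.1 mR/h.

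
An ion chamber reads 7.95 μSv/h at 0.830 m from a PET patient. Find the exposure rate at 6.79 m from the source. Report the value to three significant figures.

0.119 μSv/h

By the inverse-square law, the rate at 6.79 m is
7.95 × (0.830/6.79)² = 7.95 × 0.01494 = 0.1188 μSv/h.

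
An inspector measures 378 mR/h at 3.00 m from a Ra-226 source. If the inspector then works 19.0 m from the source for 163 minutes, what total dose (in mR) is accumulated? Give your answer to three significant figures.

25.6 mR

Intensity scales as (d₁/d₂)², so rate at 19.0 m:
378 × (3.00/19.0)² = 378 × 0.02493 = 9.424 mR/h.
Dose = rate × time = 9.424 mR/h × 2.717 h = 25.61 mR.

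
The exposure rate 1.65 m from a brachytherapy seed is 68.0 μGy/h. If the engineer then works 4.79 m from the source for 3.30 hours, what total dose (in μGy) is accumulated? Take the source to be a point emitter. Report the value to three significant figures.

26.6 μGy

By the inverse-square law, rate at 4.79 m:
(1.65/4.79)² = 0.1187, so 68.0 × 0.1187 = 8.072 μGy/h.
Dose = rate × time = 8.072 μGy/h × 3.300 h = 26.64 μGy.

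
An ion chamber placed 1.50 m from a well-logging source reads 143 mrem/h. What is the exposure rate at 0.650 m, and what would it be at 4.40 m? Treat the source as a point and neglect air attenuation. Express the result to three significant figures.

762 mrem/h; 16.6 mrem/h

Applying the 1/r² law,
At 0.650 m: 143 × (1.50/0.650)² = 143 × 5.325 = 761.5 mrem/h
At 4.40 m: (0.650/4.40)² = 0.02182, so 761.5 × 0.02182 = 16.62 mrem/h.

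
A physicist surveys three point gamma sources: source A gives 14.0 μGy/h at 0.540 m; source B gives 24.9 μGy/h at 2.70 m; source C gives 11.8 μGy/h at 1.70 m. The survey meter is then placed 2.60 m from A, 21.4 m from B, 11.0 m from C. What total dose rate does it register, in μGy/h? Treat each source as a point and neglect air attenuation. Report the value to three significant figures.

1.28 μGy/h

By superposition, sum each source's inverse-square contribution:
A: 14.0 × (0.540/2.60)² = 0.6039 μGy/h
B: 24.9 × (2.70/21.4)² = 0.3964 μGy/h
C: 11.8 × (1.70/11.0)² = 0.2818 μGy/h
Total = 0.6039 + 0.3964 + 0.2818 = 1.282 μGy/h.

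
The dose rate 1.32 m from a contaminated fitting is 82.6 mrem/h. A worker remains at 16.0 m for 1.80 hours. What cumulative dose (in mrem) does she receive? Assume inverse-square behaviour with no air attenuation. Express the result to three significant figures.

Using I₁d₁² = I₂d₂², rate at 16.0 m:
82.6 × (1.32/16.0)² = 82.6 × 0.006806 = 0.5622 mrem/h.
Dose = rate × time = 0.5622 mrem/h × 1.800 h = 1.012 mrem.

1.01 mrem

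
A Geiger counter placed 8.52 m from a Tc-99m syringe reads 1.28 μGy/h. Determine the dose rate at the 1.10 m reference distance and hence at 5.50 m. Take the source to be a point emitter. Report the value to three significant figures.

Using I₁d₁² = I₂d₂²,
At 1.10 m: 1.28 × (8.52/1.10)² = 1.28 × 59.99 = 76.79 μGy/h
At 5.50 m: 76.79 × (1.10/5.50)² = 76.79 × 0.04000 = 3.072 μGy/h.

76.8 μGy/h; 3.07 μGy/h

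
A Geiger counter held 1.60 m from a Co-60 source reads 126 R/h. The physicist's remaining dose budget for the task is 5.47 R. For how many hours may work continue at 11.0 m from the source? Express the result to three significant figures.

By the inverse-square law, rate at 11.0 m:
126 × (1.60/11.0)² = 126 × 0.02116 = 2.666 R/h.
Stay time = 5.47 R ÷ 2.666 R/h = 2.052 h.

2.05 h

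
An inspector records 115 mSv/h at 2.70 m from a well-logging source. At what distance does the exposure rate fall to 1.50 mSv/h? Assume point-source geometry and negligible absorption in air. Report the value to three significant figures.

Since intensity falls as 1/r², d₂ = d₁·√(I₁/I₂).
I₁/I₂ = 115/1.50 = 76.67, so d₂ = 2.70 × √76.67 = 23.64 m.

23.6 m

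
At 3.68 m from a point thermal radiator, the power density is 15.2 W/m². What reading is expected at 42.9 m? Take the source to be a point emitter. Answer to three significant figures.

By the inverse-square law, the rate at 42.9 m is
(3.68/42.9)² = 0.007358, so 15.2 × 0.007358 = 0.1118 W/m².

0.112 W/m²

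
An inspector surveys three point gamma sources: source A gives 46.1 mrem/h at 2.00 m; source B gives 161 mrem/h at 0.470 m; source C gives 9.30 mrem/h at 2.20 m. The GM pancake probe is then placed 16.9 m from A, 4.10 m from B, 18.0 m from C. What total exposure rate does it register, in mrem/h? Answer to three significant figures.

2.90 mrem/h

By superposition, sum each source's inverse-square contribution:
A: 46.1 × (2.00/16.9)² = 0.6456 mrem/h
B: 161 × (0.470/4.10)² = 2.116 mrem/h
C: 9.30 × (2.20/18.0)² = 0.1389 mrem/h
Total = 0.6456 + 2.116 + 0.1389 = 2.901 mrem/h.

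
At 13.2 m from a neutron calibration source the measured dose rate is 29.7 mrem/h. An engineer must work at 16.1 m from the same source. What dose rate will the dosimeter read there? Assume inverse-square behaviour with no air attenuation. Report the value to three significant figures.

20.0 mrem/h

Applying the 1/r² law, scaling from 13.2 m to 16.1 m:
(13.2/16.1)² = 0.6722, so 29.7 × 0.6722 = 19.96 mrem/h.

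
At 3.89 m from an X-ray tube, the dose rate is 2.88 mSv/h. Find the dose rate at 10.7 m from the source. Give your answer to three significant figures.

0.381 mSv/h

Using I₁d₁² = I₂d₂², the rate at 10.7 m is
2.88 × (3.89/10.7)² = 2.88 × 0.1322 = 0.3807 mSv/h.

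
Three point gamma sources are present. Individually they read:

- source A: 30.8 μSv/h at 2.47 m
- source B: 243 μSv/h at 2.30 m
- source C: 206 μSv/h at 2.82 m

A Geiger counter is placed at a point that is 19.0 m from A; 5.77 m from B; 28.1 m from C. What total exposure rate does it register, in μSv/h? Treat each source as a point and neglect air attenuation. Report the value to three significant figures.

41.2 μSv/h

By superposition, sum each source's inverse-square contribution:
A: 30.8 × (2.47/19.0)² = 0.5205 μSv/h
B: 243 × (2.30/5.77)² = 38.61 μSv/h
C: 206 × (2.82/28.1)² = 2.075 μSv/h
Total = 0.5205 + 38.61 + 2.075 = 41.21 μSv/h.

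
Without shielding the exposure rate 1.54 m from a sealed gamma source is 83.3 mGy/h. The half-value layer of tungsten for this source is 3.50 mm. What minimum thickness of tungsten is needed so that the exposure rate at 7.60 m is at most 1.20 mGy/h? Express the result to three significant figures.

5.29 mm

At 7.60 m, distance alone gives (1.54/7.60)² = 0.04106, so 83.3 × 0.04106 = 3.420 mGy/h.
Further attenuation needed: 3.420/1.20 = 2.850.
n = log₂(2.850) = 1.511 half-value layers.
Thickness = 1.511 × 3.50 mm = 5.288 mm.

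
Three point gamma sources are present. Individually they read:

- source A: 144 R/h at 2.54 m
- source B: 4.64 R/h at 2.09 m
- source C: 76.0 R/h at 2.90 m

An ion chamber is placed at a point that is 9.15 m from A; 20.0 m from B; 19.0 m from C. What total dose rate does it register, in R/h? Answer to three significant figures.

By superposition, sum each source's inverse-square contribution:
A: 144 × (2.54/9.15)² = 11.10 R/h
B: 4.64 × (2.09/20.0)² = 0.05067 R/h
C: 76.0 × (2.90/19.0)² = 1.771 R/h
Total = 11.10 + 0.05067 + 1.771 = 12.92 R/h.

12.9 R/h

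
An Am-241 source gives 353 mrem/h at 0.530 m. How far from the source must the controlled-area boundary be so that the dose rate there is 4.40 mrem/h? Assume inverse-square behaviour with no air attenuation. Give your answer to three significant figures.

Using I₁d₁² = I₂d₂², d₂ = d₁·√(I₁/I₂).
I₁/I₂ = 353/4.40 = 80.23, so d₂ = 0.530 × √80.23 = 4.747 m.

4.75 m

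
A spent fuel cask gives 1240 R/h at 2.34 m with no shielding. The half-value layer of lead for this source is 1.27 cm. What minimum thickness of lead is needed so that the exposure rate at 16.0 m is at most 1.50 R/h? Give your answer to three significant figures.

5.26 cm

At 16.0 m, distance alone gives 1240 × (2.34/16.0)² = 1240 × 0.02139 = 26.52 R/h.
Further attenuation needed: 26.52/1.50 = 17.68.
n = log₂(17.68) = 4.144 half-value layers.
Thickness = 4.144 × 1.27 cm = 5.263 cm.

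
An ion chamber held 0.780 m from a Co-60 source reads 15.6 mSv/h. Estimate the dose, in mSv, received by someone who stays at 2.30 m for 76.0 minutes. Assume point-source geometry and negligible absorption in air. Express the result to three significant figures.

2.27 mSv

Using I₁d₁² = I₂d₂², rate at 2.30 m:
15.6 × (0.780/2.30)² = 15.6 × 0.1150 = 1.794 mSv/h.
Dose = rate × time = 1.794 mSv/h × 1.267 h = 2.273 mSv.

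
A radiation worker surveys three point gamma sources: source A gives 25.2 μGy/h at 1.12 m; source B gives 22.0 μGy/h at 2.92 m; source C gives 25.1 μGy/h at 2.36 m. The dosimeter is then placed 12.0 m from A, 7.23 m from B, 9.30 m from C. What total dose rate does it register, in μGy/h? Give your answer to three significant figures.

5.42 μGy/h

By superposition, sum each source's inverse-square contribution:
A: 25.2 × (1.12/12.0)² = 0.2195 μGy/h
B: 22.0 × (2.92/7.23)² = 3.588 μGy/h
C: 25.1 × (2.36/9.30)² = 1.616 μGy/h
Total = 0.2195 + 3.588 + 1.616 = 5.423 μGy/h.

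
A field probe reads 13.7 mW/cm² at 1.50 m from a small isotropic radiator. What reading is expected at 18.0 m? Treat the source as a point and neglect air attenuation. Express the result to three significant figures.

Applying the 1/r² law, the rate at 18.0 m is
13.7 × (1.50/18.0)² = 13.7 × 0.006944 = 0.09513 mW/cm².

0.0951 mW/cm²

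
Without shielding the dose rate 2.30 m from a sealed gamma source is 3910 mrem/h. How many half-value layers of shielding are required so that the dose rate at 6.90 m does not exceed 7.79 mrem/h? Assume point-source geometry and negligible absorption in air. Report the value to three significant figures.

5.80 half-value layers

At 6.90 m, distance alone gives 3910 × (2.30/6.90)² = 3910 × 0.1111 = 434.4 mrem/h.
Further attenuation needed: 434.4/7.79 = 55.76.
n = log₂(55.76) = 5.801 half-value layers.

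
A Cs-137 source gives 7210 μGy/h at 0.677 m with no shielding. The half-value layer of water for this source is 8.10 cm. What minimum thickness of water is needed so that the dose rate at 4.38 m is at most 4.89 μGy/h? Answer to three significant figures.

At 4.38 m, distance alone gives (0.677/4.38)² = 0.02389, so 7210 × 0.02389 = 172.2 μGy/h.
Further attenuation needed: 172.2/4.89 = 35.21.
n = log₂(35.21) = 5.138 half-value layers.
Thickness = 5.138 × 8.10 cm = 41.62 cm.

41.6 cm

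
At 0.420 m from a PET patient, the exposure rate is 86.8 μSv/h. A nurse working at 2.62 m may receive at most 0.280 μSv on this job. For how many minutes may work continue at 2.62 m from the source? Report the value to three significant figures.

Using I₁d₁² = I₂d₂², rate at 2.62 m:
86.8 × (0.420/2.62)² = 86.8 × 0.02570 = 2.231 μSv/h.
Stay time = 0.280 μSv ÷ 2.231 μSv/h = 0.1255 h = 7.530 min.

7.53 min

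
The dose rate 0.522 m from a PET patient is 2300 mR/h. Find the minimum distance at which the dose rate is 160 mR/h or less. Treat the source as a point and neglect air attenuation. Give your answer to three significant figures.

Using I₁d₁² = I₂d₂², d₂ = d₁·√(I₁/I₂).
I₁/I₂ = 2300/160 = 14.38, so d₂ = 0.522 × √14.38 = 1.979 m.

1.98 m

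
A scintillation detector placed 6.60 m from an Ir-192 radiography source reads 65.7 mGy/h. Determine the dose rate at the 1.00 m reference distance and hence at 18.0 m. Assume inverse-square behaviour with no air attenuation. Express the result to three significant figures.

By the inverse-square law,
At 1.00 m: (6.60/1.00)² = 43.56, so 65.7 × 43.56 = 2862 mGy/h
At 18.0 m: (1.00/18.0)² = 0.003086, so 2862 × 0.003086 = 8.832 mGy/h.

2860 mGy/h; 8.83 mGy/h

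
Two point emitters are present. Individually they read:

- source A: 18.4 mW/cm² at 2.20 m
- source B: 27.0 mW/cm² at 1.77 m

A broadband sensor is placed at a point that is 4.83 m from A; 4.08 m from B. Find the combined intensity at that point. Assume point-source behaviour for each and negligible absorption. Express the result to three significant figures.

8.90 mW/cm²

By superposition, sum each source's inverse-square contribution:
A: 18.4 × (2.20/4.83)² = 3.817 mW/cm²
B: 27.0 × (1.77/4.08)² = 5.081 mW/cm²
Total = 3.817 + 5.081 = 8.898 mW/cm².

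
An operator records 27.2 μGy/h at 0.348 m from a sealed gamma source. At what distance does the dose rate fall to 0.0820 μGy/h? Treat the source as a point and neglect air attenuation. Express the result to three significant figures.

6.34 m

Applying the 1/r² law, d₂ = d₁·√(I₁/I₂).
I₁/I₂ = 27.2/0.0820 = 331.7, so d₂ = 0.348 × √331.7 = 6.338 m.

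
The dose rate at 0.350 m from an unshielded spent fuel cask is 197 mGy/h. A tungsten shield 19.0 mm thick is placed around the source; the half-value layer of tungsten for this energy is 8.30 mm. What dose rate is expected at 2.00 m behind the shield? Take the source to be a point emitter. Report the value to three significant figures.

1.23 mGy/h

Distance alone: 197 × (0.350/2.00)² = 197 × 0.03062 = 6.032 mGy/h.
Shield: 19.0/8.30 = 2.289 half-value layers → attenuation 2^(−2.289) = 0.2046.
Combined: 6.032 × 0.2046 = 1.234 mGy/h.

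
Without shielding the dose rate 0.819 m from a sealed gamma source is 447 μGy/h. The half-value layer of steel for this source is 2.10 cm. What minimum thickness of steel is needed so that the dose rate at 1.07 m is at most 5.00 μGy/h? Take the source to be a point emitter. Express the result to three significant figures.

12.0 cm

At 1.07 m, distance alone gives 447 × (0.819/1.07)² = 447 × 0.5859 = 261.9 μGy/h.
Further attenuation needed: 261.9/5.00 = 52.38.
n = log₂(52.38) = 5.711 half-value layers.
Thickness = 5.711 × 2.10 cm = 11.99 cm.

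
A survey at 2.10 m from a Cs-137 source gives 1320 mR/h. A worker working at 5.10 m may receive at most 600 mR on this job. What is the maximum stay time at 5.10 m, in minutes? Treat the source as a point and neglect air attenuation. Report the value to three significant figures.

Since intensity falls as 1/r², rate at 5.10 m:
(2.10/5.10)² = 0.1696, so 1320 × 0.1696 = 223.9 mR/h.
Stay time = 600 mR ÷ 223.9 mR/h = 2.680 h = 160.8 min.

161 min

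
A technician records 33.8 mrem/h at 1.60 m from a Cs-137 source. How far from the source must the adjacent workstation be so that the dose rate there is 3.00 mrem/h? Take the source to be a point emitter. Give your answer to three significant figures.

Intensity scales as (d₁/d₂)², so d₂ = d₁·√(I₁/I₂).
I₁/I₂ = 33.8/3.00 = 11.27, so d₂ = 1.60 × √11.27 = 5.371 m.

5.37 m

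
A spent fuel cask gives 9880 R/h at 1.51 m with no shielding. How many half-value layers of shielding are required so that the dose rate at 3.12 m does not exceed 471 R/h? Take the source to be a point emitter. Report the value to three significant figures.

2.30 half-value layers

At 3.12 m, distance alone gives 9880 × (1.51/3.12)² = 9880 × 0.2342 = 2314 R/h.
Further attenuation needed: 2314/471 = 4.913.
n = log₂(4.913) = 2.297 half-value layers.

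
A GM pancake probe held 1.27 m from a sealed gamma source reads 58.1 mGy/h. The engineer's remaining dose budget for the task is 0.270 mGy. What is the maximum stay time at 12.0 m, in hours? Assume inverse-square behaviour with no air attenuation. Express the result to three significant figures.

0.415 h

Since intensity falls as 1/r², rate at 12.0 m:
58.1 × (1.27/12.0)² = 58.1 × 0.01120 = 0.6507 mGy/h.
Stay time = 0.270 mGy ÷ 0.6507 mGy/h = 0.4149 h.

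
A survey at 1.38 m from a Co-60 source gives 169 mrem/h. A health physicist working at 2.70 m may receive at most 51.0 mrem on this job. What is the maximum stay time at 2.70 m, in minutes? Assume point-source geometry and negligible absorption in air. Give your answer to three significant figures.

69.3 min

Applying the 1/r² law, rate at 2.70 m:
(1.38/2.70)² = 0.2612, so 169 × 0.2612 = 44.14 mrem/h.
Stay time = 51.0 mrem ÷ 44.14 mrem/h = 1.155 h = 69.30 min.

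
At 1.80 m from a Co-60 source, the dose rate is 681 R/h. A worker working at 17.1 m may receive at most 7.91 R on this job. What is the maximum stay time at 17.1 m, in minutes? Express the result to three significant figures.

Applying the 1/r² law, rate at 17.1 m:
(1.80/17.1)² = 0.01108, so 681 × 0.01108 = 7.545 R/h.
Stay time = 7.91 R ÷ 7.545 R/h = 1.048 h = 62.88 min.

62.9 min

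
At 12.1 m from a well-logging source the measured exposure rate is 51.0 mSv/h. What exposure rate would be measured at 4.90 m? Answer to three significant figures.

By the inverse-square law, scaling from 12.1 m to 4.90 m:
(12.1/4.90)² = 6.098, so 51.0 × 6.098 = 311.0 mSv/h.

311 mSv/h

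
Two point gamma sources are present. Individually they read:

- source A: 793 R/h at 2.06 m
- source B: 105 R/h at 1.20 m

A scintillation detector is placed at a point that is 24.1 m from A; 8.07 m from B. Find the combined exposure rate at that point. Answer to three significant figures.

Each source contributes Iᵢ·(dᵢ/rᵢ)²; contributions add.
A: 793 × (2.06/24.1)² = 5.794 R/h
B: 105 × (1.20/8.07)² = 2.322 R/h
Total = 5.794 + 2.322 = 8.116 R/h.

8.12 R/h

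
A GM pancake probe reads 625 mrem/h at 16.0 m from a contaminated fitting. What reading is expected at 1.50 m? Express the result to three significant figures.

By the inverse-square law, the rate at 1.50 m is
625 × (16.0/1.50)² = 625 × 113.8 = 71120 mrem/h.

71100 mrem/h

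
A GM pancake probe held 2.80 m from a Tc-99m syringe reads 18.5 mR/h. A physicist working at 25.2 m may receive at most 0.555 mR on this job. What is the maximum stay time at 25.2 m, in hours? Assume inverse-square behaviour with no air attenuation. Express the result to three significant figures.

Since intensity falls as 1/r², rate at 25.2 m:
(2.80/25.2)² = 0.01235, so 18.5 × 0.01235 = 0.2285 mR/h.
Stay time = 0.555 mR ÷ 0.2285 mR/h = 2.429 h.

2.43 h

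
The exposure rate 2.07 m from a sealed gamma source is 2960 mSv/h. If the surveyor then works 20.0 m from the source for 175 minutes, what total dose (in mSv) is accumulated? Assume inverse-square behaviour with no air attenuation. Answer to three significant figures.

92.5 mSv

Since intensity falls as 1/r², rate at 20.0 m:
(2.07/20.0)² = 0.01071, so 2960 × 0.01071 = 31.70 mSv/h.
Dose = rate × time = 31.70 mSv/h × 2.917 h = 92.47 mSv.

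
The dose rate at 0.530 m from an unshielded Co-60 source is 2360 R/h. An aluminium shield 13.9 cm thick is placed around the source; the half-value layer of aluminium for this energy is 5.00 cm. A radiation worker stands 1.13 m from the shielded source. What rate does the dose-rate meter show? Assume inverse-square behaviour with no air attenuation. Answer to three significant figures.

Distance alone: (0.530/1.13)² = 0.2200, so 2360 × 0.2200 = 519.2 R/h.
Shield: 13.9/5.00 = 2.780 half-value layers → attenuation 2^(−2.780) = 0.1456.
Combined: 519.2 × 0.1456 = 75.60 R/h.

75.6 R/h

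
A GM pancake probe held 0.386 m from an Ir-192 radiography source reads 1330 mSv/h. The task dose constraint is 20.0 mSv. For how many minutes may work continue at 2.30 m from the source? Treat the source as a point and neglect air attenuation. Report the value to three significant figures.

By the inverse-square law, rate at 2.30 m:
1330 × (0.386/2.30)² = 1330 × 0.02817 = 37.47 mSv/h.
Stay time = 20.0 mSv ÷ 37.47 mSv/h = 0.5338 h = 32.03 min.

32.0 min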